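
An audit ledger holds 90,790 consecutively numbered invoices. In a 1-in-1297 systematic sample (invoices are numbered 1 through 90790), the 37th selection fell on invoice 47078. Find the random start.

386

k = 1297
r = 47078 − (37−1)×1297 = 47078 − 46692 = 386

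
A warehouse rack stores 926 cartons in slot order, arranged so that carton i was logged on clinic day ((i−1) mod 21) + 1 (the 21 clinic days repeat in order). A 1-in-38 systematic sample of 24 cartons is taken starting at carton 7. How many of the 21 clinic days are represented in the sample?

21

Consecutive selections differ by k = 38, so their clinic day numbers differ by 38 mod 21 = 17.
gcd(38, 21) = 1, so the sample visits 21/1 = 21 distinct residues mod 21.
Start 7 is clinic day 7; the clinic days hit are 1, 2, 3, 4, 5, 6, 7, 8, 9, 10, 11, 12, 13, 14, 15, 16, 17, 18, 19, 20, 21.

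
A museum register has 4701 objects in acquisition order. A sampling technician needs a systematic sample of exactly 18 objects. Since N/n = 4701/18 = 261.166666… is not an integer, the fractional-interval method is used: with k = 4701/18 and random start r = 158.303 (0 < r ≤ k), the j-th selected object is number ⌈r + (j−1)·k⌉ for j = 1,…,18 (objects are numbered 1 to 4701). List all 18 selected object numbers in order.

159, 420, 681, 942, 1203, 1465, 1726, 1987, 2248, 2509, 2770, 3032, 3293, 3554, 3815, 4076, 4337, 4599

j=1: r + 0k = 158.303 → ⌈·⌉ = 159
j=2: r + 1k = 419.469666… → ⌈·⌉ = 420
j=3: r + 2k = 680.636333… → ⌈·⌉ = 681
j=4: r + 3k = 941.803 → ⌈·⌉ = 942
j=5: r + 4k = 1202.969666… → ⌈·⌉ = 1203
j=6: r + 5k = 1464.136333… → ⌈·⌉ = 1465
j=7: r + 6k = 1725.303 → ⌈·⌉ = 1726
j=8: r + 7k = 1986.469666… → ⌈·⌉ = 1987
j=9: r + 8k = 2247.636333… → ⌈·⌉ = 2248
j=10: r + 9k = 2508.803 → ⌈·⌉ = 2509
j=11: r + 10k = 2769.969666… → ⌈·⌉ = 2770
j=12: r + 11k = 3031.136333… → ⌈·⌉ = 3032
j=13: r + 12k = 3292.303 → ⌈·⌉ = 3293
j=14: r + 13k = 3553.469666… → ⌈·⌉ = 3554
j=15: r + 14k = 3814.636333… → ⌈·⌉ = 3815
j=16: r + 15k = 4075.803 → ⌈·⌉ = 4076
j=17: r + 16k = 4336.969666… → ⌈·⌉ = 4337
j=18: r + 17k = 4598.136333… → ⌈·⌉ = 4599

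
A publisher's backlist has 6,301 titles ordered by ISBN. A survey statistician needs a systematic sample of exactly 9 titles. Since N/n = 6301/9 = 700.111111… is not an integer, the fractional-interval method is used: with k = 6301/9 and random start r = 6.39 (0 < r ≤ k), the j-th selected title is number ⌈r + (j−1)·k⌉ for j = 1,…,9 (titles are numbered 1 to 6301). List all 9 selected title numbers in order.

7, 707, 1407, 2107, 2807, 3507, 4208, 4908, 5608

j=1: r + 0k = 6.39 → ⌈·⌉ = 7
j=2: r + 1k = 706.501111… → ⌈·⌉ = 707
j=3: r + 2k = 1406.612222… → ⌈·⌉ = 1407
j=4: r + 3k = 2106.723333… → ⌈·⌉ = 2107
j=5: r + 4k = 2806.834444… → ⌈·⌉ = 2807
j=6: r + 5k = 3506.945555… → ⌈·⌉ = 3507
j=7: r + 6k = 4207.056666… → ⌈·⌉ = 4208
j=8: r + 7k = 4907.167777… → ⌈·⌉ = 4908
j=9: r + 8k = 5607.278888… → ⌈·⌉ = 5608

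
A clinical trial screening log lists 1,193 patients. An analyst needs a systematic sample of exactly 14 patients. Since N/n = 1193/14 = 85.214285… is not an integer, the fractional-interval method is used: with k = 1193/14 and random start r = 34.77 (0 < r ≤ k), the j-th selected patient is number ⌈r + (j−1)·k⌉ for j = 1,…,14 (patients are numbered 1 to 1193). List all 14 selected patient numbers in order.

35, 120, 206, 291, 376, 461, 547, 632, 717, 802, 887, 973, 1058, 1143

j=1: r + 0k = 34.77 → ⌈·⌉ = 35
j=2: r + 1k = 119.984285… → ⌈·⌉ = 120
j=3: r + 2k = 205.198571… → ⌈·⌉ = 206
j=4: r + 3k = 290.412857… → ⌈·⌉ = 291
j=5: r + 4k = 375.627142… → ⌈·⌉ = 376
j=6: r + 5k = 460.841428… → ⌈·⌉ = 461
j=7: r + 6k = 546.055714… → ⌈·⌉ = 547
j=8: r + 7k = 631.27 → ⌈·⌉ = 632
j=9: r + 8k = 716.484285… → ⌈·⌉ = 717
j=10: r + 9k = 801.698571… → ⌈·⌉ = 802
j=11: r + 10k = 886.912857… → ⌈·⌉ = 887
j=12: r + 11k = 972.127142… → ⌈·⌉ = 973
j=13: r + 12k = 1057.341428… → ⌈·⌉ = 1058
j=14: r + 13k = 1142.555714… → ⌈·⌉ = 1143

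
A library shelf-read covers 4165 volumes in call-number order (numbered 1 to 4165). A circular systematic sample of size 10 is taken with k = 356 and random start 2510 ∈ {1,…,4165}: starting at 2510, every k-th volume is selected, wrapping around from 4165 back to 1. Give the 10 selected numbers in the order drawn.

Selection 1: 2510
Selection 2: 2510 + 356 = 2866
Selection 3: 2866 + 356 = 3222
Selection 4: 3222 + 356 = 3578
Selection 5: 3578 + 356 = 3934
Selection 6: 3934 + 356 = 4290 → 4290 − 4165 = 125
Selection 7: 125 + 356 = 481
Selection 8: 481 + 356 = 837
Selection 9: 837 + 356 = 1193
Selection 10: 1193 + 356 = 1549

2510, 2866, 3222, 3578, 3934, 125, 481, 837, 1193, 1549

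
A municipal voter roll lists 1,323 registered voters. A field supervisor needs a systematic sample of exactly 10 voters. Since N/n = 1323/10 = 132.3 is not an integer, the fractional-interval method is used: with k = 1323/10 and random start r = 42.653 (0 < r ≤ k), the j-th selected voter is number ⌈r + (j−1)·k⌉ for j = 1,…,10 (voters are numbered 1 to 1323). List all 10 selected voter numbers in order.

j=1: r + 0k = 42.653 → ⌈·⌉ = 43
j=2: r + 1k = 174.953 → ⌈·⌉ = 175
j=3: r + 2k = 307.253 → ⌈·⌉ = 308
j=4: r + 3k = 439.553 → ⌈·⌉ = 440
j=5: r + 4k = 571.853 → ⌈·⌉ = 572
j=6: r + 5k = 704.153 → ⌈·⌉ = 705
j=7: r + 6k = 836.453 → ⌈·⌉ = 837
j=8: r + 7k = 968.753 → ⌈·⌉ = 969
j=9: r + 8k = 1101.053 → ⌈·⌉ = 1102
j=10: r + 9k = 1233.353 → ⌈·⌉ = 1234

43, 175, 308, 440, 572, 705, 837, 969, 1102, 1234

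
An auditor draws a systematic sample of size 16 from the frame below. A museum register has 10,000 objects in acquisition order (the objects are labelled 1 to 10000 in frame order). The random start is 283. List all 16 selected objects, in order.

283, 908, 1533, 2158, 2783, 3408, 4033, 4658, 5283, 5908, 6533, 7158, 7783, 8408, 9033, 9658

k = N/n = 10000/16 = 625
object 1: 283
object 2: 283 + 625 = 908
object 3: 908 + 625 = 1533
object 4: 1533 + 625 = 2158
object 5: 2158 + 625 = 2783
object 6: 2783 + 625 = 3408
object 7: 3408 + 625 = 4033
object 8: 4033 + 625 = 4658
object 9: 4658 + 625 = 5283
object 10: 5283 + 625 = 5908
object 11: 5908 + 625 = 6533
object 12: 6533 + 625 = 7158
object 13: 7158 + 625 = 7783
object 14: 7783 + 625 = 8408
object 15: 8408 + 625 = 9033
object 16: 9033 + 625 = 9658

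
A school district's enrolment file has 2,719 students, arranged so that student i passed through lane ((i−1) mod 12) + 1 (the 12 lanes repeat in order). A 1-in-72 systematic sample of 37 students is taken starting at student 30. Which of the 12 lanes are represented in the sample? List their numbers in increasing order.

6

Consecutive selections differ by k = 72, so their lane numbers differ by 72 mod 12 = 0.
gcd(72, 12) = 12, so the sample visits 12/12 = 1 distinct residues mod 12.
Start 30 is lane 6; the lanes hit are 6.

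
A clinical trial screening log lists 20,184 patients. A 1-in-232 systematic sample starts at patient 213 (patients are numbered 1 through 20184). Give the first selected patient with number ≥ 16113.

16221

k = 232
Steps past start: ⌈(16113 − 213)/232⌉ = ⌈15900/232⌉ = 69
Selected patient: 213 + 69×232 = 16221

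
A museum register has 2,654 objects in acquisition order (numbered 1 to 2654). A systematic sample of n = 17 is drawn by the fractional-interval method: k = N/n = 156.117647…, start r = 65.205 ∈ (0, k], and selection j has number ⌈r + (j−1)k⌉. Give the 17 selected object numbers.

j=1: r + 0k = 65.205 → ⌈·⌉ = 66
j=2: r + 1k = 221.322647… → ⌈·⌉ = 222
j=3: r + 2k = 377.440294… → ⌈·⌉ = 378
j=4: r + 3k = 533.557941… → ⌈·⌉ = 534
j=5: r + 4k = 689.675588… → ⌈·⌉ = 690
j=6: r + 5k = 845.793235… → ⌈·⌉ = 846
j=7: r + 6k = 1001.910882… → ⌈·⌉ = 1002
j=8: r + 7k = 1158.028529… → ⌈·⌉ = 1159
j=9: r + 8k = 1314.146176… → ⌈·⌉ = 1315
j=10: r + 9k = 1470.263823… → ⌈·⌉ = 1471
j=11: r + 10k = 1626.381470… → ⌈·⌉ = 1627
j=12: r + 11k = 1782.499117… → ⌈·⌉ = 1783
j=13: r + 12k = 1938.616764… → ⌈·⌉ = 1939
j=14: r + 13k = 2094.734411… → ⌈·⌉ = 2095
j=15: r + 14k = 2250.852058… → ⌈·⌉ = 2251
j=16: r + 15k = 2406.969705… → ⌈·⌉ = 2407
j=17: r + 16k = 2563.087352… → ⌈·⌉ = 2564

66, 222, 378, 534, 690, 846, 1002, 1159, 1315, 1471, 1627, 1783, 1939, 2095, 2251, 2407, 2564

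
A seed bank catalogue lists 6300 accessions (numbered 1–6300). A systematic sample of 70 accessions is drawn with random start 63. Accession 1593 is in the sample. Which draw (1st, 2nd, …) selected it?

k = 6300/70 = 90
position = (1593 − 63)/90 + 1 = 1530/90 + 1 = 17 + 1 = 18

18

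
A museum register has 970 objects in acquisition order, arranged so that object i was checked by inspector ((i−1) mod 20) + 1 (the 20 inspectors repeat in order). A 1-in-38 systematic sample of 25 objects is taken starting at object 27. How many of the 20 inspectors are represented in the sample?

10

Consecutive selections differ by k = 38, so their inspector numbers differ by 38 mod 20 = 18.
gcd(38, 20) = 2, so the sample visits 20/2 = 10 distinct residues mod 20.
Start 27 is inspector 7; the inspectors hit are 1, 3, 5, 7, 9, 11, 13, 15, 17, 19.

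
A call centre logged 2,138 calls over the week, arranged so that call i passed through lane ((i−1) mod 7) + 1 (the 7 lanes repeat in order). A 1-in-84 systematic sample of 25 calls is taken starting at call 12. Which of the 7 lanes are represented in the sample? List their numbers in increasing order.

Consecutive selections differ by k = 84, so their lane numbers differ by 84 mod 7 = 0.
gcd(84, 7) = 7, so the sample visits 7/7 = 1 distinct residues mod 7.
Start 12 is lane 5; the lanes hit are 5.

5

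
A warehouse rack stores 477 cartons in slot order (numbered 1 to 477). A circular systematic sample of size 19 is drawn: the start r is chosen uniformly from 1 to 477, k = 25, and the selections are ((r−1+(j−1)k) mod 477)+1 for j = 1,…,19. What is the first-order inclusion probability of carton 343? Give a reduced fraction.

19/477

For each position j, as r ranges over 1…477 the j-th selection hits every carton exactly once, so carton 343 is selected for exactly 19 of the 477 starts.
Inclusion probability = 19/477.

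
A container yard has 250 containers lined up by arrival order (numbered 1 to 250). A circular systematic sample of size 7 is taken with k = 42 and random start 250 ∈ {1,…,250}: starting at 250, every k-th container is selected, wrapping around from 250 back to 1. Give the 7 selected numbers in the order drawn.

Selection 1: 250
Selection 2: 250 + 42 = 292 → 292 − 250 = 42
Selection 3: 42 + 42 = 84
Selection 4: 84 + 42 = 126
Selection 5: 126 + 42 = 168
Selection 6: 168 + 42 = 210
Selection 7: 210 + 42 = 252 → 252 − 250 = 2

250, 42, 84, 126, 168, 210, 2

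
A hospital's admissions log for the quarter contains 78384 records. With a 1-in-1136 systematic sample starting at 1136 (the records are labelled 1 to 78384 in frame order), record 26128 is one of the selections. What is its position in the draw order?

k = 1136
position = (26128 − 1136)/1136 + 1 = 24992/1136 + 1 = 22 + 1 = 23

23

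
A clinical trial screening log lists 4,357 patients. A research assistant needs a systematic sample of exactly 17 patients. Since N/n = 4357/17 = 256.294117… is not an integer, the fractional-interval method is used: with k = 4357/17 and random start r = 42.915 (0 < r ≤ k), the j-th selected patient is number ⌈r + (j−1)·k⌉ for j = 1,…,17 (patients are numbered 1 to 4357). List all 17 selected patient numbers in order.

43, 300, 556, 812, 1069, 1325, 1581, 1837, 2094, 2350, 2606, 2863, 3119, 3375, 3632, 3888, 4144

j=1: r + 0k = 42.915 → ⌈·⌉ = 43
j=2: r + 1k = 299.209117… → ⌈·⌉ = 300
j=3: r + 2k = 555.503235… → ⌈·⌉ = 556
j=4: r + 3k = 811.797352… → ⌈·⌉ = 812
j=5: r + 4k = 1068.091470… → ⌈·⌉ = 1069
j=6: r + 5k = 1324.385588… → ⌈·⌉ = 1325
j=7: r + 6k = 1580.679705… → ⌈·⌉ = 1581
j=8: r + 7k = 1836.973823… → ⌈·⌉ = 1837
j=9: r + 8k = 2093.267941… → ⌈·⌉ = 2094
j=10: r + 9k = 2349.562058… → ⌈·⌉ = 2350
j=11: r + 10k = 2605.856176… → ⌈·⌉ = 2606
j=12: r + 11k = 2862.150294… → ⌈·⌉ = 2863
j=13: r + 12k = 3118.444411… → ⌈·⌉ = 3119
j=14: r + 13k = 3374.738529… → ⌈·⌉ = 3375
j=15: r + 14k = 3631.032647… → ⌈·⌉ = 3632
j=16: r + 15k = 3887.326764… → ⌈·⌉ = 3888
j=17: r + 16k = 4143.620882… → ⌈·⌉ = 4144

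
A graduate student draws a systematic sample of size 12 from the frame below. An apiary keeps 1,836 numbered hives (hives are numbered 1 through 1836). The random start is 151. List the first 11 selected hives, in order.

151, 304, 457, 610, 763, 916, 1069, 1222, 1375, 1528, 1681

k = N/n = 1836/12 = 153
hive 1: 151
hive 2: 151 + 153 = 304
hive 3: 304 + 153 = 457
hive 4: 457 + 153 = 610
hive 5: 610 + 153 = 763
hive 6: 763 + 153 = 916
hive 7: 916 + 153 = 1069
hive 8: 1069 + 153 = 1222
hive 9: 1222 + 153 = 1375
hive 10: 1375 + 153 = 1528
hive 11: 1528 + 153 = 1681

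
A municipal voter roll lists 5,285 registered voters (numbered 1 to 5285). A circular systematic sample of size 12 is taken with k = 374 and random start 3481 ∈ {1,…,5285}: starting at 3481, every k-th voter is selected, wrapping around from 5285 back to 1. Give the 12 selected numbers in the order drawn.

Selection 1: 3481
Selection 2: 3481 + 374 = 3855
Selection 3: 3855 + 374 = 4229
Selection 4: 4229 + 374 = 4603
Selection 5: 4603 + 374 = 4977
Selection 6: 4977 + 374 = 5351 → 5351 − 5285 = 66
Selection 7: 66 + 374 = 440
Selection 8: 440 + 374 = 814
Selection 9: 814 + 374 = 1188
Selection 10: 1188 + 374 = 1562
Selection 11: 1562 + 374 = 1936
Selection 12: 1936 + 374 = 2310

3481, 3855, 4229, 4603, 4977, 66, 440, 814, 1188, 1562, 1936, 2310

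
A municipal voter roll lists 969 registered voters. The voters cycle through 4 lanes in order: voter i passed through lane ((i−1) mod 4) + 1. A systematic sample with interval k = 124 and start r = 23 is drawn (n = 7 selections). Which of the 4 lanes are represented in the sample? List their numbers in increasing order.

Consecutive selections differ by k = 124, so their lane numbers differ by 124 mod 4 = 0.
gcd(124, 4) = 4, so the sample visits 4/4 = 1 distinct residues mod 4.
Start 23 is lane 3; the lanes hit are 3.

3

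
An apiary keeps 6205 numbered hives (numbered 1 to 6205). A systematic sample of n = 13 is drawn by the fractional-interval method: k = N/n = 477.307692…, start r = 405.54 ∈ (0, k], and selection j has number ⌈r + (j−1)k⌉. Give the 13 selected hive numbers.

j=1: r + 0k = 405.54 → ⌈·⌉ = 406
j=2: r + 1k = 882.847692… → ⌈·⌉ = 883
j=3: r + 2k = 1360.155384… → ⌈·⌉ = 1361
j=4: r + 3k = 1837.463076… → ⌈·⌉ = 1838
j=5: r + 4k = 2314.770769… → ⌈·⌉ = 2315
j=6: r + 5k = 2792.078461… → ⌈·⌉ = 2793
j=7: r + 6k = 3269.386153… → ⌈·⌉ = 3270
j=8: r + 7k = 3746.693846… → ⌈·⌉ = 3747
j=9: r + 8k = 4224.001538… → ⌈·⌉ = 4225
j=10: r + 9k = 4701.309230… → ⌈·⌉ = 4702
j=11: r + 10k = 5178.616923… → ⌈·⌉ = 5179
j=12: r + 11k = 5655.924615… → ⌈·⌉ = 5656
j=13: r + 12k = 6133.232307… → ⌈·⌉ = 6134

406, 883, 1361, 1838, 2315, 2793, 3270, 3747, 4225, 4702, 5179, 5656, 6134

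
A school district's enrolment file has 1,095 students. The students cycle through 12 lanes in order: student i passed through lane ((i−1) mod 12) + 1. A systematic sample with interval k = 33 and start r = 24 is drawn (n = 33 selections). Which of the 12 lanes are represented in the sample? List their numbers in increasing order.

Consecutive selections differ by k = 33, so their lane numbers differ by 33 mod 12 = 9.
gcd(33, 12) = 3, so the sample visits 12/3 = 4 distinct residues mod 12.
Start 24 is lane 12; the lanes hit are 3, 6, 9, 12.

3, 6, 9, 12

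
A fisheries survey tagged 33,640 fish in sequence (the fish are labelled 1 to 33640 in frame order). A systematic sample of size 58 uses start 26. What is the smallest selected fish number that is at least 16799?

16846

k = 33640/58 = 580
Steps past start: ⌈(16799 − 26)/580⌉ = ⌈16773/580⌉ = 29
Selected fish: 26 + 29×580 = 16846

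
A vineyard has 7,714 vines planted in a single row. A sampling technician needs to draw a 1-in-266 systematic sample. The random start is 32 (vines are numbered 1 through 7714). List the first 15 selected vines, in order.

vine 1: 32
vine 2: 32 + 266 = 298
vine 3: 298 + 266 = 564
vine 4: 564 + 266 = 830
vine 5: 830 + 266 = 1096
vine 6: 1096 + 266 = 1362
vine 7: 1362 + 266 = 1628
vine 8: 1628 + 266 = 1894
vine 9: 1894 + 266 = 2160
vine 10: 2160 + 266 = 2426
vine 11: 2426 + 266 = 2692
vine 12: 2692 + 266 = 2958
vine 13: 2958 + 266 = 3224
vine 14: 3224 + 266 = 3490
vine 15: 3490 + 266 = 3756

32, 298, 564, 830, 1096, 1362, 1628, 1894, 2160, 2426, 2692, 2958, 3224, 3490, 3756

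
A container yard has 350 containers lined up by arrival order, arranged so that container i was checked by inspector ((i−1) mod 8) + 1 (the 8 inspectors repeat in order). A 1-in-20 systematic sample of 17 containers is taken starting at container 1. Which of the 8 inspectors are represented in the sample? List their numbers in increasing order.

Consecutive selections differ by k = 20, so their inspector numbers differ by 20 mod 8 = 4.
gcd(20, 8) = 4, so the sample visits 8/4 = 2 distinct residues mod 8.
Start 1 is inspector 1; the inspectors hit are 1, 5.

1, 5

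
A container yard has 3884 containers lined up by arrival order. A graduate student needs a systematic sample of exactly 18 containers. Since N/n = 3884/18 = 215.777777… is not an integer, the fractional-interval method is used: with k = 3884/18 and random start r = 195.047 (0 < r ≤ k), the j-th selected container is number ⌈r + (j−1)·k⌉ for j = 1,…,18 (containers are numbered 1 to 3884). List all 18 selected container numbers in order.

j=1: r + 0k = 195.047 → ⌈·⌉ = 196
j=2: r + 1k = 410.824777… → ⌈·⌉ = 411
j=3: r + 2k = 626.602555… → ⌈·⌉ = 627
j=4: r + 3k = 842.380333… → ⌈·⌉ = 843
j=5: r + 4k = 1058.158111… → ⌈·⌉ = 1059
j=6: r + 5k = 1273.935888… → ⌈·⌉ = 1274
j=7: r + 6k = 1489.713666… → ⌈·⌉ = 1490
j=8: r + 7k = 1705.491444… → ⌈·⌉ = 1706
j=9: r + 8k = 1921.269222… → ⌈·⌉ = 1922
j=10: r + 9k = 2137.047 → ⌈·⌉ = 2138
j=11: r + 10k = 2352.824777… → ⌈·⌉ = 2353
j=12: r + 11k = 2568.602555… → ⌈·⌉ = 2569
j=13: r + 12k = 2784.380333… → ⌈·⌉ = 2785
j=14: r + 13k = 3000.158111… → ⌈·⌉ = 3001
j=15: r + 14k = 3215.935888… → ⌈·⌉ = 3216
j=16: r + 15k = 3431.713666… → ⌈·⌉ = 3432
j=17: r + 16k = 3647.491444… → ⌈·⌉ = 3648
j=18: r + 17k = 3863.269222… → ⌈·⌉ = 3864

196, 411, 627, 843, 1059, 1274, 1490, 1706, 1922, 2138, 2353, 2569, 2785, 3001, 3216, 3432, 3648, 3864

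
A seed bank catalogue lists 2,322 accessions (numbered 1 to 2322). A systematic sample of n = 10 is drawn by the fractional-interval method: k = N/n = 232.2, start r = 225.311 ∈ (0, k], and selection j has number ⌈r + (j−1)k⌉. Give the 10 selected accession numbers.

226, 458, 690, 922, 1155, 1387, 1619, 1851, 2083, 2316

j=1: r + 0k = 225.311 → ⌈·⌉ = 226
j=2: r + 1k = 457.511 → ⌈·⌉ = 458
j=3: r + 2k = 689.711 → ⌈·⌉ = 690
j=4: r + 3k = 921.911 → ⌈·⌉ = 922
j=5: r + 4k = 1154.111 → ⌈·⌉ = 1155
j=6: r + 5k = 1386.311 → ⌈·⌉ = 1387
j=7: r + 6k = 1618.511 → ⌈·⌉ = 1619
j=8: r + 7k = 1850.711 → ⌈·⌉ = 1851
j=9: r + 8k = 2082.911 → ⌈·⌉ = 2083
j=10: r + 9k = 2315.111 → ⌈·⌉ = 2316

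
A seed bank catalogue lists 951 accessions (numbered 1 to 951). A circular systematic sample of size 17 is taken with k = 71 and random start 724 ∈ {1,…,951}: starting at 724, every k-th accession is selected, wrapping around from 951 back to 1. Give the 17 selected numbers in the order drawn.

724, 795, 866, 937, 57, 128, 199, 270, 341, 412, 483, 554, 625, 696, 767, 838, 909

Selection 1: 724
Selection 2: 724 + 71 = 795
Selection 3: 795 + 71 = 866
Selection 4: 866 + 71 = 937
Selection 5: 937 + 71 = 1008 → 1008 − 951 = 57
Selection 6: 57 + 71 = 128
Selection 7: 128 + 71 = 199
Selection 8: 199 + 71 = 270
Selection 9: 270 + 71 = 341
Selection 10: 341 + 71 = 412
Selection 11: 412 + 71 = 483
Selection 12: 483 + 71 = 554
Selection 13: 554 + 71 = 625
Selection 14: 625 + 71 = 696
Selection 15: 696 + 71 = 767
Selection 16: 767 + 71 = 838
Selection 17: 838 + 71 = 909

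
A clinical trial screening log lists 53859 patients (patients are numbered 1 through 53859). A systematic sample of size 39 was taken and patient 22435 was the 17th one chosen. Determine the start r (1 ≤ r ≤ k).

k = 53859/39 = 1381
r = 22435 − (17−1)×1381 = 22435 − 22096 = 339

339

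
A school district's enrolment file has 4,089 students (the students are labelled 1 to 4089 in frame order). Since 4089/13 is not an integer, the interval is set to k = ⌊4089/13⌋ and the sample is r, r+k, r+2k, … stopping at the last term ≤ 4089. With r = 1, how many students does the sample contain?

k = ⌊4089/13⌋ = 314
Achieved size = ⌊(4089 − 1)/314⌋ + 1 = ⌊4088/314⌋ + 1 = 13 + 1 = 14
(last selection: 1 + 13×314 = 4083 ≤ 4089; next would be 4397 > 4089)

14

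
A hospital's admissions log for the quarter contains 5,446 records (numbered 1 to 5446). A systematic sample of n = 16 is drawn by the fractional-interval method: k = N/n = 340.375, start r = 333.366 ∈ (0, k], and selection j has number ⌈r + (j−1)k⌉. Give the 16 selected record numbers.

334, 674, 1015, 1355, 1695, 2036, 2376, 2716, 3057, 3397, 3738, 4078, 4418, 4759, 5099, 5439

j=1: r + 0k = 333.366 → ⌈·⌉ = 334
j=2: r + 1k = 673.741 → ⌈·⌉ = 674
j=3: r + 2k = 1014.116 → ⌈·⌉ = 1015
j=4: r + 3k = 1354.491 → ⌈·⌉ = 1355
j=5: r + 4k = 1694.866 → ⌈·⌉ = 1695
j=6: r + 5k = 2035.241 → ⌈·⌉ = 2036
j=7: r + 6k = 2375.616 → ⌈·⌉ = 2376
j=8: r + 7k = 2715.991 → ⌈·⌉ = 2716
j=9: r + 8k = 3056.366 → ⌈·⌉ = 3057
j=10: r + 9k = 3396.741 → ⌈·⌉ = 3397
j=11: r + 10k = 3737.116 → ⌈·⌉ = 3738
j=12: r + 11k = 4077.491 → ⌈·⌉ = 4078
j=13: r + 12k = 4417.866 → ⌈·⌉ = 4418
j=14: r + 13k = 4758.241 → ⌈·⌉ = 4759
j=15: r + 14k = 5098.616 → ⌈·⌉ = 5099
j=16: r + 15k = 5438.991 → ⌈·⌉ = 5439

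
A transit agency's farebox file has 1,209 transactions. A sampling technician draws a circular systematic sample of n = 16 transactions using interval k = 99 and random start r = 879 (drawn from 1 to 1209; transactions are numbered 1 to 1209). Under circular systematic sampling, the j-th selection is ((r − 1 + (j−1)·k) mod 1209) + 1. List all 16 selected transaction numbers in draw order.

Selection 1: 879
Selection 2: 879 + 99 = 978
Selection 3: 978 + 99 = 1077
Selection 4: 1077 + 99 = 1176
Selection 5: 1176 + 99 = 1275 → 1275 − 1209 = 66
Selection 6: 66 + 99 = 165
Selection 7: 165 + 99 = 264
Selection 8: 264 + 99 = 363
Selection 9: 363 + 99 = 462
Selection 10: 462 + 99 = 561
Selection 11: 561 + 99 = 660
Selection 12: 660 + 99 = 759
Selection 13: 759 + 99 = 858
Selection 14: 858 + 99 = 957
Selection 15: 957 + 99 = 1056
Selection 16: 1056 + 99 = 1155

879, 978, 1077, 1176, 66, 165, 264, 363, 462, 561, 660, 759, 858, 957, 1056, 1155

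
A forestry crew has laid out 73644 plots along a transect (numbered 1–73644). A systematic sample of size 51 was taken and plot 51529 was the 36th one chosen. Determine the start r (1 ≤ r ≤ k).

k = 73644/51 = 1444
r = 51529 − (36−1)×1444 = 51529 − 50540 = 989

989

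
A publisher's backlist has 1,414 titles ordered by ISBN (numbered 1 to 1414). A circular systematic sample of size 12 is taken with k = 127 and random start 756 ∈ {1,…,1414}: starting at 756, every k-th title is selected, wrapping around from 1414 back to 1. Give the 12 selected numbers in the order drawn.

Selection 1: 756
Selection 2: 756 + 127 = 883
Selection 3: 883 + 127 = 1010
Selection 4: 1010 + 127 = 1137
Selection 5: 1137 + 127 = 1264
Selection 6: 1264 + 127 = 1391
Selection 7: 1391 + 127 = 1518 → 1518 − 1414 = 104
Selection 8: 104 + 127 = 231
Selection 9: 231 + 127 = 358
Selection 10: 358 + 127 = 485
Selection 11: 485 + 127 = 612
Selection 12: 612 + 127 = 739

756, 883, 1010, 1137, 1264, 1391, 104, 231, 358, 485, 612, 739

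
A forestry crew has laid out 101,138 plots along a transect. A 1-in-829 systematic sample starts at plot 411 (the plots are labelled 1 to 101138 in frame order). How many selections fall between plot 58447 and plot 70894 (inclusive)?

k = 829
First selection ≥ 58447: 411 + ⌈(58447−411)/829⌉·829 = 411 + 71×829 = 59270
Last selection ≤ 70894: 411 + ⌊(70894−411)/829⌋·829 = 411 + 85×829 = 70876
Count = 85 − 71 + 1 = 15

15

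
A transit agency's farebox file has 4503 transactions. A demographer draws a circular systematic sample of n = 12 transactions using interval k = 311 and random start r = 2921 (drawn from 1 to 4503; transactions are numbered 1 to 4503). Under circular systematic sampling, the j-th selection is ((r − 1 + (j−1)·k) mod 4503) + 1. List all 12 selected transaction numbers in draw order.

Selection 1: 2921
Selection 2: 2921 + 311 = 3232
Selection 3: 3232 + 311 = 3543
Selection 4: 3543 + 311 = 3854
Selection 5: 3854 + 311 = 4165
Selection 6: 4165 + 311 = 4476
Selection 7: 4476 + 311 = 4787 → 4787 − 4503 = 284
Selection 8: 284 + 311 = 595
Selection 9: 595 + 311 = 906
Selection 10: 906 + 311 = 1217
Selection 11: 1217 + 311 = 1528
Selection 12: 1528 + 311 = 1839

2921, 3232, 3543, 3854, 4165, 4476, 284, 595, 906, 1217, 1528, 1839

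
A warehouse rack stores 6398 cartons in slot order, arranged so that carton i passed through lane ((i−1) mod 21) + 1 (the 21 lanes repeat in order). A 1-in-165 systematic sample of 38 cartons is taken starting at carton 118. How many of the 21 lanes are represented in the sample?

Consecutive selections differ by k = 165, so their lane numbers differ by 165 mod 21 = 18.
gcd(165, 21) = 3, so the sample visits 21/3 = 7 distinct residues mod 21.
Start 118 is lane 13; the lanes hit are 1, 4, 7, 10, 13, 16, 19.

7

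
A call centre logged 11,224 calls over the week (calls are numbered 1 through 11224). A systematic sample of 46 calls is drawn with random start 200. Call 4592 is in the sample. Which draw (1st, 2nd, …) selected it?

k = 11224/46 = 244
position = (4592 − 200)/244 + 1 = 4392/244 + 1 = 18 + 1 = 19

19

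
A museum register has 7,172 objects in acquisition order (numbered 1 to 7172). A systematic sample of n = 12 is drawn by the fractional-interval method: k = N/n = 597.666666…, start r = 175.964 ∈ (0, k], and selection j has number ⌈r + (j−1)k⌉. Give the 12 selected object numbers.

j=1: r + 0k = 175.964 → ⌈·⌉ = 176
j=2: r + 1k = 773.630666… → ⌈·⌉ = 774
j=3: r + 2k = 1371.297333… → ⌈·⌉ = 1372
j=4: r + 3k = 1968.964 → ⌈·⌉ = 1969
j=5: r + 4k = 2566.630666… → ⌈·⌉ = 2567
j=6: r + 5k = 3164.297333… → ⌈·⌉ = 3165
j=7: r + 6k = 3761.964 → ⌈·⌉ = 3762
j=8: r + 7k = 4359.630666… → ⌈·⌉ = 4360
j=9: r + 8k = 4957.297333… → ⌈·⌉ = 4958
j=10: r + 9k = 5554.964 → ⌈·⌉ = 5555
j=11: r + 10k = 6152.630666… → ⌈·⌉ = 6153
j=12: r + 11k = 6750.297333… → ⌈·⌉ = 6751

176, 774, 1372, 1969, 2567, 3165, 3762, 4360, 4958, 5555, 6153, 6751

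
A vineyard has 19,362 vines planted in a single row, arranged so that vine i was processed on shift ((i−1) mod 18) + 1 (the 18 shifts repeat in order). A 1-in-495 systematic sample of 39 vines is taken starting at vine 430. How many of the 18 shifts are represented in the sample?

2

Consecutive selections differ by k = 495, so their shift numbers differ by 495 mod 18 = 9.
gcd(495, 18) = 9, so the sample visits 18/9 = 2 distinct residues mod 18.
Start 430 is shift 16; the shifts hit are 7, 16.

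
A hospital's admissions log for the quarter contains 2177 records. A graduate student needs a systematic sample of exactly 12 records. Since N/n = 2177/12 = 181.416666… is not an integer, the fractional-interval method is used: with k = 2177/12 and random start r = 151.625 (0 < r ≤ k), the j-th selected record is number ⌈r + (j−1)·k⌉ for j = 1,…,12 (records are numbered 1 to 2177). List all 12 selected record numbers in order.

152, 334, 515, 696, 878, 1059, 1241, 1422, 1603, 1785, 1966, 2148

j=1: r + 0k = 151.625 → ⌈·⌉ = 152
j=2: r + 1k = 333.041666… → ⌈·⌉ = 334
j=3: r + 2k = 514.458333… → ⌈·⌉ = 515
j=4: r + 3k = 695.875 → ⌈·⌉ = 696
j=5: r + 4k = 877.291666… → ⌈·⌉ = 878
j=6: r + 5k = 1058.708333… → ⌈·⌉ = 1059
j=7: r + 6k = 1240.125 → ⌈·⌉ = 1241
j=8: r + 7k = 1421.541666… → ⌈·⌉ = 1422
j=9: r + 8k = 1602.958333… → ⌈·⌉ = 1603
j=10: r + 9k = 1784.375 → ⌈·⌉ = 1785
j=11: r + 10k = 1965.791666… → ⌈·⌉ = 1966
j=12: r + 11k = 2147.208333… → ⌈·⌉ = 2148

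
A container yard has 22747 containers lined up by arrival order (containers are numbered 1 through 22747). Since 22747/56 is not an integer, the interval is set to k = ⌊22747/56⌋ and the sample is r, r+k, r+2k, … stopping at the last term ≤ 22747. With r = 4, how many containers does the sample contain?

57

k = ⌊22747/56⌋ = 406
Achieved size = ⌊(22747 − 4)/406⌋ + 1 = ⌊22743/406⌋ + 1 = 56 + 1 = 57
(last selection: 4 + 56×406 = 22740 ≤ 22747; next would be 23146 > 22747)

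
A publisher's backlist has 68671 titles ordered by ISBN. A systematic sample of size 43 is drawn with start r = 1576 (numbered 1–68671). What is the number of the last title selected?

68650

k = 68671/43 = 1597
43rd selection = r + (43−1)·k = 1576 + 42×1597 = 1576 + 67074 = 68650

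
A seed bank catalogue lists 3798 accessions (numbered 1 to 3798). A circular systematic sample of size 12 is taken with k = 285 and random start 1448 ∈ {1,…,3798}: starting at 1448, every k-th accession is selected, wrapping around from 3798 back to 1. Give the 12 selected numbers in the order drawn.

Selection 1: 1448
Selection 2: 1448 + 285 = 1733
Selection 3: 1733 + 285 = 2018
Selection 4: 2018 + 285 = 2303
Selection 5: 2303 + 285 = 2588
Selection 6: 2588 + 285 = 2873
Selection 7: 2873 + 285 = 3158
Selection 8: 3158 + 285 = 3443
Selection 9: 3443 + 285 = 3728
Selection 10: 3728 + 285 = 4013 → 4013 − 3798 = 215
Selection 11: 215 + 285 = 500
Selection 12: 500 + 285 = 785

1448, 1733, 2018, 2303, 2588, 2873, 3158, 3443, 3728, 215, 500, 785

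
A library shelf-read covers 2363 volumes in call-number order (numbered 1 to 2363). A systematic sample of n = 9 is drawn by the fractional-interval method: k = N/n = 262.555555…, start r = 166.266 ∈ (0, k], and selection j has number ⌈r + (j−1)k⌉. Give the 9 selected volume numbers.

j=1: r + 0k = 166.266 → ⌈·⌉ = 167
j=2: r + 1k = 428.821555… → ⌈·⌉ = 429
j=3: r + 2k = 691.377111… → ⌈·⌉ = 692
j=4: r + 3k = 953.932666… → ⌈·⌉ = 954
j=5: r + 4k = 1216.488222… → ⌈·⌉ = 1217
j=6: r + 5k = 1479.043777… → ⌈·⌉ = 1480
j=7: r + 6k = 1741.599333… → ⌈·⌉ = 1742
j=8: r + 7k = 2004.154888… → ⌈·⌉ = 2005
j=9: r + 8k = 2266.710444… → ⌈·⌉ = 2267

167, 429, 692, 954, 1217, 1480, 1742, 2005, 2267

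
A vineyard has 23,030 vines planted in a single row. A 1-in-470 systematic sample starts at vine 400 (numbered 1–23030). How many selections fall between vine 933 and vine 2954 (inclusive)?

4

k = 470
First selection ≥ 933: 400 + ⌈(933−400)/470⌉·470 = 400 + 2×470 = 1340
Last selection ≤ 2954: 400 + ⌊(2954−400)/470⌋·470 = 400 + 5×470 = 2750
Count = 5 − 2 + 1 = 4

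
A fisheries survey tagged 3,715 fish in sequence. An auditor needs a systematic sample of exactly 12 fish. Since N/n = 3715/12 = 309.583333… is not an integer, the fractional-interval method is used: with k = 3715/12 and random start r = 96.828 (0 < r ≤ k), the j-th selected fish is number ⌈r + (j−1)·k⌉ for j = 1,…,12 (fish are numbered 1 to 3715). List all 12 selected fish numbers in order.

j=1: r + 0k = 96.828 → ⌈·⌉ = 97
j=2: r + 1k = 406.411333… → ⌈·⌉ = 407
j=3: r + 2k = 715.994666… → ⌈·⌉ = 716
j=4: r + 3k = 1025.578 → ⌈·⌉ = 1026
j=5: r + 4k = 1335.161333… → ⌈·⌉ = 1336
j=6: r + 5k = 1644.744666… → ⌈·⌉ = 1645
j=7: r + 6k = 1954.328 → ⌈·⌉ = 1955
j=8: r + 7k = 2263.911333… → ⌈·⌉ = 2264
j=9: r + 8k = 2573.494666… → ⌈·⌉ = 2574
j=10: r + 9k = 2883.078 → ⌈·⌉ = 2884
j=11: r + 10k = 3192.661333… → ⌈·⌉ = 3193
j=12: r + 11k = 3502.244666… → ⌈·⌉ = 3503

97, 407, 716, 1026, 1336, 1645, 1955, 2264, 2574, 2884, 3193, 3503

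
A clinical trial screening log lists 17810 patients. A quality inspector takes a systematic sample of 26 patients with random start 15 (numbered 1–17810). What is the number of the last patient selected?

17140

k = 17810/26 = 685
26th selection = r + (26−1)·k = 15 + 25×685 = 15 + 17125 = 17140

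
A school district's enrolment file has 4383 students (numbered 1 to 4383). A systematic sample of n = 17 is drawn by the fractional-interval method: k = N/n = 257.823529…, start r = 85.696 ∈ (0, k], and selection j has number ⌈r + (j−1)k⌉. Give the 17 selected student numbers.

j=1: r + 0k = 85.696 → ⌈·⌉ = 86
j=2: r + 1k = 343.519529… → ⌈·⌉ = 344
j=3: r + 2k = 601.343058… → ⌈·⌉ = 602
j=4: r + 3k = 859.166588… → ⌈·⌉ = 860
j=5: r + 4k = 1116.990117… → ⌈·⌉ = 1117
j=6: r + 5k = 1374.813647… → ⌈·⌉ = 1375
j=7: r + 6k = 1632.637176… → ⌈·⌉ = 1633
j=8: r + 7k = 1890.460705… → ⌈·⌉ = 1891
j=9: r + 8k = 2148.284235… → ⌈·⌉ = 2149
j=10: r + 9k = 2406.107764… → ⌈·⌉ = 2407
j=11: r + 10k = 2663.931294… → ⌈·⌉ = 2664
j=12: r + 11k = 2921.754823… → ⌈·⌉ = 2922
j=13: r + 12k = 3179.578352… → ⌈·⌉ = 3180
j=14: r + 13k = 3437.401882… → ⌈·⌉ = 3438
j=15: r + 14k = 3695.225411… → ⌈·⌉ = 3696
j=16: r + 15k = 3953.048941… → ⌈·⌉ = 3954
j=17: r + 16k = 4210.872470… → ⌈·⌉ = 4211

86, 344, 602, 860, 1117, 1375, 1633, 1891, 2149, 2407, 2664, 2922, 3180, 3438, 3696, 3954, 4211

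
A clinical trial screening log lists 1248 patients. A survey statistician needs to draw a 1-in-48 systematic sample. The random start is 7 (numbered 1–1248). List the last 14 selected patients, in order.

583, 631, 679, 727, 775, 823, 871, 919, 967, 1015, 1063, 1111, 1159, 1207

13th selection = 7 + 12×48 = 583
14th: 583 + 48 = 631
15th: 631 + 48 = 679
16th: 679 + 48 = 727
17th: 727 + 48 = 775
18th: 775 + 48 = 823
19th: 823 + 48 = 871
20th: 871 + 48 = 919
21st: 919 + 48 = 967
22nd: 967 + 48 = 1015
23rd: 1015 + 48 = 1063
24th: 1063 + 48 = 1111
25th: 1111 + 48 = 1159
26th: 1159 + 48 = 1207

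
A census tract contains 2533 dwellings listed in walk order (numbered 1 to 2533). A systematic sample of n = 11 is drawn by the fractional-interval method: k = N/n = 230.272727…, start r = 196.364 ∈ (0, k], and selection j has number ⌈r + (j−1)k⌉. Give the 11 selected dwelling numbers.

j=1: r + 0k = 196.364 → ⌈·⌉ = 197
j=2: r + 1k = 426.636727… → ⌈·⌉ = 427
j=3: r + 2k = 656.909454… → ⌈·⌉ = 657
j=4: r + 3k = 887.182181… → ⌈·⌉ = 888
j=5: r + 4k = 1117.454909… → ⌈·⌉ = 1118
j=6: r + 5k = 1347.727636… → ⌈·⌉ = 1348
j=7: r + 6k = 1578.000363… → ⌈·⌉ = 1579
j=8: r + 7k = 1808.273090… → ⌈·⌉ = 1809
j=9: r + 8k = 2038.545818… → ⌈·⌉ = 2039
j=10: r + 9k = 2268.818545… → ⌈·⌉ = 2269
j=11: r + 10k = 2499.091272… → ⌈·⌉ = 2500

197, 427, 657, 888, 1118, 1348, 1579, 1809, 2039, 2269, 2500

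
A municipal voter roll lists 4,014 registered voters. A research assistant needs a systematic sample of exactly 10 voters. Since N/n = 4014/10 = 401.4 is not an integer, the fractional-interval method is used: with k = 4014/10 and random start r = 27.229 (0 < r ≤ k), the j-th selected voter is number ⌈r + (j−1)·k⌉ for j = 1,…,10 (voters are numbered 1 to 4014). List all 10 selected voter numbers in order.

j=1: r + 0k = 27.229 → ⌈·⌉ = 28
j=2: r + 1k = 428.629 → ⌈·⌉ = 429
j=3: r + 2k = 830.029 → ⌈·⌉ = 831
j=4: r + 3k = 1231.429 → ⌈·⌉ = 1232
j=5: r + 4k = 1632.829 → ⌈·⌉ = 1633
j=6: r + 5k = 2034.229 → ⌈·⌉ = 2035
j=7: r + 6k = 2435.629 → ⌈·⌉ = 2436
j=8: r + 7k = 2837.029 → ⌈·⌉ = 2838
j=9: r + 8k = 3238.429 → ⌈·⌉ = 3239
j=10: r + 9k = 3639.829 → ⌈·⌉ = 3640

28, 429, 831, 1232, 1633, 2035, 2436, 2838, 3239, 3640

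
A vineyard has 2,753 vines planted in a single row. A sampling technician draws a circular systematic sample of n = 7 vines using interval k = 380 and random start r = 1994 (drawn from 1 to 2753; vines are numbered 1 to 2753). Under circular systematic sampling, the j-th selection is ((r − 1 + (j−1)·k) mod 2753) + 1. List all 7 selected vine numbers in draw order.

Selection 1: 1994
Selection 2: 1994 + 380 = 2374
Selection 3: 2374 + 380 = 2754 → 2754 − 2753 = 1
Selection 4: 1 + 380 = 381
Selection 5: 381 + 380 = 761
Selection 6: 761 + 380 = 1141
Selection 7: 1141 + 380 = 1521

1994, 2374, 1, 381, 761, 1141, 1521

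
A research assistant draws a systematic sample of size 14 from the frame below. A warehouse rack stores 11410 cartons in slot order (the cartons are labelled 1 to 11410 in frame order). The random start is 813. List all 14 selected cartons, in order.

k = N/n = 11410/14 = 815
carton 1: 813
carton 2: 813 + 815 = 1628
carton 3: 1628 + 815 = 2443
carton 4: 2443 + 815 = 3258
carton 5: 3258 + 815 = 4073
carton 6: 4073 + 815 = 4888
carton 7: 4888 + 815 = 5703
carton 8: 5703 + 815 = 6518
carton 9: 6518 + 815 = 7333
carton 10: 7333 + 815 = 8148
carton 11: 8148 + 815 = 8963
carton 12: 8963 + 815 = 9778
carton 13: 9778 + 815 = 10593
carton 14: 10593 + 815 = 11408

813, 1628, 2443, 3258, 4073, 4888, 5703, 6518, 7333, 8148, 8963, 9778, 10593, 11408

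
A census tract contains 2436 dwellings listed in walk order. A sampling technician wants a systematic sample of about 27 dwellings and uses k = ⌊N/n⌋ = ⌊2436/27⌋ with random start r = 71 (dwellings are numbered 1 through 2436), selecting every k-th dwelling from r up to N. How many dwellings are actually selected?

k = ⌊2436/27⌋ = 90
Achieved size = ⌊(2436 − 71)/90⌋ + 1 = ⌊2365/90⌋ + 1 = 26 + 1 = 27
(last selection: 71 + 26×90 = 2411 ≤ 2436; next would be 2501 > 2436)

27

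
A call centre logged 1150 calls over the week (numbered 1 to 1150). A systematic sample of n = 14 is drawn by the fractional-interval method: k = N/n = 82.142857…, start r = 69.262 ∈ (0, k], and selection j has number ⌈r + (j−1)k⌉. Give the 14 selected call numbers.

j=1: r + 0k = 69.262 → ⌈·⌉ = 70
j=2: r + 1k = 151.404857… → ⌈·⌉ = 152
j=3: r + 2k = 233.547714… → ⌈·⌉ = 234
j=4: r + 3k = 315.690571… → ⌈·⌉ = 316
j=5: r + 4k = 397.833428… → ⌈·⌉ = 398
j=6: r + 5k = 479.976285… → ⌈·⌉ = 480
j=7: r + 6k = 562.119142… → ⌈·⌉ = 563
j=8: r + 7k = 644.262 → ⌈·⌉ = 645
j=9: r + 8k = 726.404857… → ⌈·⌉ = 727
j=10: r + 9k = 808.547714… → ⌈·⌉ = 809
j=11: r + 10k = 890.690571… → ⌈·⌉ = 891
j=12: r + 11k = 972.833428… → ⌈·⌉ = 973
j=13: r + 12k = 1054.976285… → ⌈·⌉ = 1055
j=14: r + 13k = 1137.119142… → ⌈·⌉ = 1138

70, 152, 234, 316, 398, 480, 563, 645, 727, 809, 891, 973, 1055, 1138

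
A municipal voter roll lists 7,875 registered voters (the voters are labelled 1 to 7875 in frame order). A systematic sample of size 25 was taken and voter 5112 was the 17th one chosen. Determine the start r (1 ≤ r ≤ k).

k = 7875/25 = 315
r = 5112 − (17−1)×315 = 5112 − 5040 = 72

72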